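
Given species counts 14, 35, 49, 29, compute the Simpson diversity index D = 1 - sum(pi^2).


Total N = 14 + 35 + 49 + 29 = 127
Per-species terms:
  p = 14/127 = 0.110236; p^2 = 0.110236^2 = 0.012152
  p = 35/127 = 0.275591; p^2 = 0.275591^2 = 0.075950
  p = 49/127 = 0.385827; p^2 = 0.385827^2 = 0.148862
  p = 29/127 = 0.228346; p^2 = 0.228346^2 = 0.052142
sum(p^2) = 0.012152 + 0.075950 + 0.148862 + 0.052142 = 0.289106
D = 1 - 0.289106 = 0.710894 ≈ 0.7109

0.7109


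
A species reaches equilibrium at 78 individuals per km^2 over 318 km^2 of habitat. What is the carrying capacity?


K = 78 * 318 = 24804 individuals

24804 individuals


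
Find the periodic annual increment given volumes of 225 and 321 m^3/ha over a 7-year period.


PAI = (V2 - V1) / period = (321 - 225) / 7 = 96 / 7 = 13.7143 ≈ 13.71 m^3/ha/yr

13.71 m^3/ha/yr


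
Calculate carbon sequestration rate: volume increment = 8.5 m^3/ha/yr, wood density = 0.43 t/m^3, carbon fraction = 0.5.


C = 8.5 * 0.43 * 0.5 = 1.8275 ≈ 1.83 t C/ha/yr

1.83 t C/ha/yr


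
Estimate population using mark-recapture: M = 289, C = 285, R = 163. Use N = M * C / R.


N = M * C / R = 289 * 285 / 163 = 82365 / 163 = 505.31 ≈ 505

505 individuals


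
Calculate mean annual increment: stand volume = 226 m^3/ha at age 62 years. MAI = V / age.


MAI = 226 / 62 = 3.6452 ≈ 3.65 m^3/ha/yr

3.65 m^3/ha/yr


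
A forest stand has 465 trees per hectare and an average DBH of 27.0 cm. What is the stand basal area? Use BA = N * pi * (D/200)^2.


(D/200)^2 = (27.0/200)^2 = 0.135^2 = 0.018225
Individual BA = 3.141593 * 0.018225 = 0.0572555 m^2
Stand BA = 465 * 0.0572555 = 26.6238 ≈ 26.62 m^2/ha

26.62 m^2/ha


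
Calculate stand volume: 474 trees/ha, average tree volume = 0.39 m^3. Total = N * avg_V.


V_stand = 474 * 0.39 = 184.86 ≈ 184.9 m^3/ha

184.9 m^3/ha


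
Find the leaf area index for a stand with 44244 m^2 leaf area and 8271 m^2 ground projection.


LAI = 44244 / 8271 = 5.3493 ≈ 5.35

5.35


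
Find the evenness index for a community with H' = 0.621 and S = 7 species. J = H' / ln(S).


ln(7) = 1.94591
J = H' / ln(S) = 0.621 / 1.94591 = 0.319131 ≈ 0.3191

0.3191


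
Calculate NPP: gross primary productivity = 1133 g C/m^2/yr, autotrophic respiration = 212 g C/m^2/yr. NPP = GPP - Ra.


NPP = GPP - Ra = 1133 - 212 = 921 g C/m^2/yr

921 g C/m^2/yr


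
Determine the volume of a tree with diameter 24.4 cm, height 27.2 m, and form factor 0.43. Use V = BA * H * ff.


(D/200)^2 = (24.4/200)^2 = 0.122^2 = 0.014884
BA = 3.141593 * 0.014884 = 0.0467595 m^2
V = 0.0467595 * 27.2 * 0.43 = 0.546899 ≈ 0.547 m^3

0.547 m^3


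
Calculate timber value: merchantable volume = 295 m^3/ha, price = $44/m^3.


Value = 295 * 44 = $12980/ha

$12980/ha


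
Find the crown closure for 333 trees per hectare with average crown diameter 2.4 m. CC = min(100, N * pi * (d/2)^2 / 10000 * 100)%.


(d/2)^2 = (2.4/2)^2 = 1.2^2 = 1.44
Crown area = 3.141593 * 1.44 = 4.52389 m^2
N * area / 10000 * 100 = 333 * 4.52389 / 10000 * 100 = 15.0646
CC = min(100, 15.0646) = 15.0646 ≈ 15.1%

15.1%


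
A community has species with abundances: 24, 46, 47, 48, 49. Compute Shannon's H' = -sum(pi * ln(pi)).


Total N = 24 + 46 + 47 + 48 + 49 = 214
Per-species terms:
  p = 24/214 = 0.112150; ln(p) = -2.187918; p*ln(p) = 0.112150 * (-2.187918) = -0.245375
  p = 46/214 = 0.214953; ln(p) = -1.537336; p*ln(p) = 0.214953 * (-1.537336) = -0.330455
  p = 47/214 = 0.219626; ln(p) = -1.515829; p*ln(p) = 0.219626 * (-1.515829) = -0.332915
  p = 48/214 = 0.224299; ln(p) = -1.494775; p*ln(p) = 0.224299 * (-1.494775) = -0.335277
  p = 49/214 = 0.228972; ln(p) = -1.474156; p*ln(p) = 0.228972 * (-1.474156) = -0.337540
sum(p*ln(p)) = (-0.245375) + (-0.330455) + (-0.332915) + (-0.335277) + (-0.337540) = -1.581562
H' = -(-1.581562) = 1.581562 ≈ 1.5816

1.5816


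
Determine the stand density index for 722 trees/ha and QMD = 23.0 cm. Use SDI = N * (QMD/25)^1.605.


QMD/25 = 23.0/25 = 0.92
(0.92)^1.605 = exp(1.605 * ln(0.92)) = exp(1.605 * (-0.0833816)) = exp(-0.133827) = 0.874741
SDI = 722 * 0.874741 = 631.563 ≈ 632

632


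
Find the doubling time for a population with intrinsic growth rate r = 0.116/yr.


td = ln(2) / 0.116 = 0.693147 / 0.116 = 5.97541 ≈ 6.0 years

6.0 years


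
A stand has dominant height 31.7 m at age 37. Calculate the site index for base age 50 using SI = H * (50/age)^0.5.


50/37 = 1.35135
(1.35135)^0.5 = 1.16248
SI = 31.7 * 1.16248 = 36.8506 ≈ 36.9 m

36.9 m


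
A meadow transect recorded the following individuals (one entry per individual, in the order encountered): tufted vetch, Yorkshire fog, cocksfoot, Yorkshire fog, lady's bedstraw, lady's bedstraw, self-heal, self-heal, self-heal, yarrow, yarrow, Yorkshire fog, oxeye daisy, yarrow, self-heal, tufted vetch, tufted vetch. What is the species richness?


Total individuals logged = 17
Distinct species (count of individuals): tufted vetch (3), Yorkshire fog (3), cocksfoot (1), lady's bedstraw (2), self-heal (4), yarrow (3), oxeye daisy (1)
Species richness = number of distinct species = 7

7


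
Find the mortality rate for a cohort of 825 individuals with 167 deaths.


Mortality rate = 167 / 825 = 0.202424 ≈ 0.2024

0.2024


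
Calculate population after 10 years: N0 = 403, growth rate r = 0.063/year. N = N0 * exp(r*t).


r*t = 0.063 * 10 = 0.63
exp(0.63) = 1.87761
N = 403 * 1.87761 = 756.677 ≈ 757

757


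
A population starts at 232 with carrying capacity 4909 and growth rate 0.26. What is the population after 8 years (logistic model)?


(K - N0)/N0 = (4909 - 232)/232 = 4677/232 = 20.1595
r*t = 0.26 * 8 = 2.08; exp(-2.08) = 0.124930
20.1595 * 0.124930 = 2.51853
1 + 2.51853 = 3.51853
N = 4909 / 3.51853 = 1395.18 ≈ 1395

1395


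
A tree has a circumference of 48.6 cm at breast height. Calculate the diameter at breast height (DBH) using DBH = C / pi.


DBH = C / pi = 48.6 / 3.141593 = 15.4699 ≈ 15.47 cm

15.47 cm


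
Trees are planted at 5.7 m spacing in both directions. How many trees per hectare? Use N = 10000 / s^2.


N = 10000 / 5.7^2 = 10000 / 32.49 = 307.787 ≈ 308 trees/ha

308 trees/ha


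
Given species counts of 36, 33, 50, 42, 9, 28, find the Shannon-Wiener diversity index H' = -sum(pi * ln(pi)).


Total N = 36 + 33 + 50 + 42 + 9 + 28 = 198
Per-species terms:
  p = 36/198 = 0.181818; ln(p) = -1.704749; p*ln(p) = 0.181818 * (-1.704749) = -0.309954
  p = 33/198 = 0.166667; ln(p) = -1.791757; p*ln(p) = 0.166667 * (-1.791757) = -0.298627
  p = 50/198 = 0.252525; ln(p) = -1.376245; p*ln(p) = 0.252525 * (-1.376245) = -0.347536
  p = 42/198 = 0.212121; ln(p) = -1.550598; p*ln(p) = 0.212121 * (-1.550598) = -0.328914
  p = 9/198 = 0.045455; ln(p) = -3.091032; p*ln(p) = 0.045455 * (-3.091032) = -0.140503
  p = 28/198 = 0.141414; ln(p) = -1.956064; p*ln(p) = 0.141414 * (-1.956064) = -0.276615
sum(p*ln(p)) = (-0.309954) + (-0.298627) + (-0.347536) + (-0.328914) + (-0.140503) + (-0.276615) = -1.702149
H' = -(-1.702149) = 1.702149 ≈ 1.7021

1.7021


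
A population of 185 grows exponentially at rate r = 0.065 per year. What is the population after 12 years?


r*t = 0.065 * 12 = 0.78
exp(0.78) = 2.18147
N = 185 * 2.18147 = 403.572 ≈ 404

404


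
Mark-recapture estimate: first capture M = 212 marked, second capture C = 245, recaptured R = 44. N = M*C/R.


N = M * C / R = 212 * 245 / 44 = 51940 / 44 = 1180.45 ≈ 1180

1180 individuals


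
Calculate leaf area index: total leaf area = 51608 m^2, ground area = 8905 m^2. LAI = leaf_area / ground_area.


LAI = 51608 / 8905 = 5.7954 ≈ 5.80

5.80


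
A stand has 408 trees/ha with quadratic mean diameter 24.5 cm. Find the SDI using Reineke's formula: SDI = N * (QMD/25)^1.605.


QMD/25 = 24.5/25 = 0.98
(0.98)^1.605 = exp(1.605 * ln(0.98)) = exp(1.605 * (-0.0202027)) = exp(-0.0324253) = 0.968095
SDI = 408 * 0.968095 = 394.983 ≈ 395

395


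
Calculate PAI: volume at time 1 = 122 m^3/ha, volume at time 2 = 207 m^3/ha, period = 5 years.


PAI = (V2 - V1) / period = (207 - 122) / 5 = 85 / 5 = 17.00 m^3/ha/yr

17.00 m^3/ha/yr


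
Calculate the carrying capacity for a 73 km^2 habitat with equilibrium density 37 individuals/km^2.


K = 37 * 73 = 2701 individuals

2701 individuals


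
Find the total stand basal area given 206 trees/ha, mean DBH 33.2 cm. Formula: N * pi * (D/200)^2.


(D/200)^2 = (33.2/200)^2 = 0.166^2 = 0.027556
Individual BA = 3.141593 * 0.027556 = 0.0865697 m^2
Stand BA = 206 * 0.0865697 = 17.8334 ≈ 17.83 m^2/ha

17.83 m^2/ha


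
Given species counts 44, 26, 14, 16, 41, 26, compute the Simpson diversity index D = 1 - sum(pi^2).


Total N = 44 + 26 + 14 + 16 + 41 + 26 = 167
Per-species terms:
  p = 44/167 = 0.263473; p^2 = 0.263473^2 = 0.069418
  p = 26/167 = 0.155689; p^2 = 0.155689^2 = 0.024239
  p = 14/167 = 0.083832; p^2 = 0.083832^2 = 0.007028
  p = 16/167 = 0.095808; p^2 = 0.095808^2 = 0.009179
  p = 41/167 = 0.245509; p^2 = 0.245509^2 = 0.060275
  p = 26/167 = 0.155689; p^2 = 0.155689^2 = 0.024239
sum(p^2) = 0.069418 + 0.024239 + 0.007028 + 0.009179 + 0.060275 + 0.024239 = 0.194378
D = 1 - 0.194378 = 0.805622 ≈ 0.8056

0.8056


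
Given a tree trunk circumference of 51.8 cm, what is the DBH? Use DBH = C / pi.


DBH = C / pi = 51.8 / 3.141593 = 16.4885 ≈ 16.49 cm

16.49 cm


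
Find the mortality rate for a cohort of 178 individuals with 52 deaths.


Mortality rate = 52 / 178 = 0.292135 ≈ 0.2921

0.2921


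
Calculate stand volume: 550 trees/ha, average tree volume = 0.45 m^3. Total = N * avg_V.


V_stand = 550 * 0.45 = 247.5 m^3/ha

247.5 m^3/ha


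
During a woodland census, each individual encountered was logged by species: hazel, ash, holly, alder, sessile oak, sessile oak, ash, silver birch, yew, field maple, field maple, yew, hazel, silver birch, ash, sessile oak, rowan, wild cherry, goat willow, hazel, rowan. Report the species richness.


Total individuals logged = 21
Distinct species (count of individuals): hazel (3), ash (3), holly (1), alder (1), sessile oak (3), silver birch (2), yew (2), field maple (2), rowan (2), wild cherry (1), goat willow (1)
Species richness = number of distinct species = 11

11


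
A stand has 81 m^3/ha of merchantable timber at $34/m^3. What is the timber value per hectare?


Value = 81 * 34 = $2754/ha

$2754/ha


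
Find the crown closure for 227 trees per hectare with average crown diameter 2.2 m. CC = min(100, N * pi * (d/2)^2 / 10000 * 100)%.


(d/2)^2 = (2.2/2)^2 = 1.1^2 = 1.21
Crown area = 3.141593 * 1.21 = 3.80133 m^2
N * area / 10000 * 100 = 227 * 3.80133 / 10000 * 100 = 8.62902
CC = min(100, 8.62902) = 8.62902 ≈ 8.6%

8.6%


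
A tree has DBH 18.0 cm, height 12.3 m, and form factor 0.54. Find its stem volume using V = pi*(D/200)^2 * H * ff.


(D/200)^2 = (18.0/200)^2 = 0.09^2 = 0.0081
BA = 3.141593 * 0.0081 = 0.0254469 m^2
V = 0.0254469 * 12.3 * 0.54 = 0.169018 ≈ 0.169 m^3

0.169 m^3


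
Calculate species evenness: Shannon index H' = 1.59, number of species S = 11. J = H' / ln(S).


ln(11) = 2.39790
J = H' / ln(S) = 1.59 / 2.39790 = 0.663080 ≈ 0.6631

0.6631


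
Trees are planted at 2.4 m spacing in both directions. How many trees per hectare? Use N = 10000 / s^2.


N = 10000 / 2.4^2 = 10000 / 5.76 = 1736.11 ≈ 1736 trees/ha

1736 trees/ha


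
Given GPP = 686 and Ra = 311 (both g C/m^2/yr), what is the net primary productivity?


NPP = GPP - Ra = 686 - 311 = 375 g C/m^2/yr

375 g C/m^2/yr


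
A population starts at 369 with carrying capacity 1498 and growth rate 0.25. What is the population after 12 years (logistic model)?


(K - N0)/N0 = (1498 - 369)/369 = 1129/369 = 3.05962
r*t = 0.25 * 12 = 3; exp(-3) = 0.0497871
3.05962 * 0.0497871 = 0.152330
1 + 0.152330 = 1.15233
N = 1498 / 1.15233 = 1299.97 ≈ 1300

1300


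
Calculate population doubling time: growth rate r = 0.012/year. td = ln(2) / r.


td = ln(2) / 0.012 = 0.693147 / 0.012 = 57.7623 ≈ 57.8 years

57.8 years


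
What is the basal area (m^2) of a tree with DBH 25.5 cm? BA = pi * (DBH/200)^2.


D/200 = 25.5/200 = 0.1275 m
(D/200)^2 = 0.1275^2 = 0.01625625
BA = 3.141593 * 0.01625625 = 0.0510705 ≈ 0.0511 m^2

0.0511 m^2


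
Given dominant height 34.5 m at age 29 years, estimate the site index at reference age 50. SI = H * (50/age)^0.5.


50/29 = 1.72414
(1.72414)^0.5 = 1.31307
SI = 34.5 * 1.31307 = 45.3009 ≈ 45.3 m

45.3 m


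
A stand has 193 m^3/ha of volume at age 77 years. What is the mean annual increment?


MAI = 193 / 77 = 2.5065 ≈ 2.51 m^3/ha/yr

2.51 m^3/ha/yr


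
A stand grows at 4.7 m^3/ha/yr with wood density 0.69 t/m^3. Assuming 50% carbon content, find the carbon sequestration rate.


C = 4.7 * 0.69 * 0.5 = 1.6215 ≈ 1.62 t C/ha/yr

1.62 t C/ha/yr


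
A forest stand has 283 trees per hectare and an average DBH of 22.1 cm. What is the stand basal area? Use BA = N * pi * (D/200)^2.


(D/200)^2 = (22.1/200)^2 = 0.1105^2 = 0.01221025
Individual BA = 3.141593 * 0.01221025 = 0.0383596 m^2
Stand BA = 283 * 0.0383596 = 10.8558 ≈ 10.86 m^2/ha

10.86 m^2/ha


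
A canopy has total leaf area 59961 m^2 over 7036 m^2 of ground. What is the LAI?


LAI = 59961 / 7036 = 8.5220 ≈ 8.52

8.52


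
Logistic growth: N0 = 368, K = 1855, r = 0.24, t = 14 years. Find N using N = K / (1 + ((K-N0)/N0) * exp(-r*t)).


(K - N0)/N0 = (1855 - 368)/368 = 1487/368 = 4.04076
r*t = 0.24 * 14 = 3.36; exp(-3.36) = 0.0347353
4.04076 * 0.0347353 = 0.140357
1 + 0.140357 = 1.14036
N = 1855 / 1.14036 = 1626.68 ≈ 1627

1627


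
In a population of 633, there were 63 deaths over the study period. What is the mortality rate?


Mortality rate = 63 / 633 = 0.099526 ≈ 0.0995

0.0995


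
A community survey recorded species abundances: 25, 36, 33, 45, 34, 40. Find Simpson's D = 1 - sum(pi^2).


Total N = 25 + 36 + 33 + 45 + 34 + 40 = 213
Per-species terms:
  p = 25/213 = 0.117371; p^2 = 0.117371^2 = 0.013776
  p = 36/213 = 0.169014; p^2 = 0.169014^2 = 0.028566
  p = 33/213 = 0.154930; p^2 = 0.154930^2 = 0.024003
  p = 45/213 = 0.211268; p^2 = 0.211268^2 = 0.044634
  p = 34/213 = 0.159624; p^2 = 0.159624^2 = 0.025480
  p = 40/213 = 0.187793; p^2 = 0.187793^2 = 0.035266
sum(p^2) = 0.013776 + 0.028566 + 0.024003 + 0.044634 + 0.025480 + 0.035266 = 0.171725
D = 1 - 0.171725 = 0.828275 ≈ 0.8283

0.8283


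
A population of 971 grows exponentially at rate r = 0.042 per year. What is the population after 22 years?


r*t = 0.042 * 22 = 0.924
exp(0.924) = 2.51935
N = 971 * 2.51935 = 2446.29 ≈ 2446

2446


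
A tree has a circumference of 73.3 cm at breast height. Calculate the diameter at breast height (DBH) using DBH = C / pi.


DBH = C / pi = 73.3 / 3.141593 = 23.3321 ≈ 23.33 cm

23.33 cm


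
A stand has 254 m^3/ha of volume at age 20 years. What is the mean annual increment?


MAI = 254 / 20 = 12.70 m^3/ha/yr

12.70 m^3/ha/yr


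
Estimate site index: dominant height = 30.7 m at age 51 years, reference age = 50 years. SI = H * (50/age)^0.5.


50/51 = 0.980392
(0.980392)^0.5 = 0.990147
SI = 30.7 * 0.990147 = 30.3975 ≈ 30.4 m

30.4 m


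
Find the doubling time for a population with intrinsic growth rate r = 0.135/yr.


td = ln(2) / 0.135 = 0.693147 / 0.135 = 5.13442 ≈ 5.1 years

5.1 years


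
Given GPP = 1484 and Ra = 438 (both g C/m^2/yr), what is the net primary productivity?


NPP = GPP - Ra = 1484 - 438 = 1046 g C/m^2/yr

1046 g C/m^2/yr


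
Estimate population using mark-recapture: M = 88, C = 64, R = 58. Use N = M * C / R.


N = M * C / R = 88 * 64 / 58 = 5632 / 58 = 97.10 ≈ 97

97 individuals


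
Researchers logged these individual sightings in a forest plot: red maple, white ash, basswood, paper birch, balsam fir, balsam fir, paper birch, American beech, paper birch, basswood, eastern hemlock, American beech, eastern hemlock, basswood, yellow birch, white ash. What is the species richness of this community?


Total individuals logged = 16
Distinct species (count of individuals): red maple (1), white ash (2), basswood (3), paper birch (3), balsam fir (2), American beech (2), eastern hemlock (2), yellow birch (1)
Species richness = number of distinct species = 8

8


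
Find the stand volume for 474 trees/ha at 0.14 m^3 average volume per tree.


V_stand = 474 * 0.14 = 66.36 ≈ 66.4 m^3/ha

66.4 m^3/ha


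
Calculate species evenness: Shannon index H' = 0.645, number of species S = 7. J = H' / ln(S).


ln(7) = 1.94591
J = H' / ln(S) = 0.645 / 1.94591 = 0.331464 ≈ 0.3315

0.3315


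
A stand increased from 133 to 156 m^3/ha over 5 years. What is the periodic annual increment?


PAI = (V2 - V1) / period = (156 - 133) / 5 = 23 / 5 = 4.60 m^3/ha/yr

4.60 m^3/ha/yr


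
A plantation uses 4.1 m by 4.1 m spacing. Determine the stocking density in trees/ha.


N = 10000 / 4.1^2 = 10000 / 16.81 = 594.884 ≈ 595 trees/ha

595 trees/ha


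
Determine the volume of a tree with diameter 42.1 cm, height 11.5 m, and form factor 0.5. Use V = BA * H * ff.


(D/200)^2 = (42.1/200)^2 = 0.2105^2 = 0.04431025
BA = 3.141593 * 0.04431025 = 0.139205 m^2
V = 0.139205 * 11.5 * 0.5 = 0.800429 ≈ 0.800 m^3

0.800 m^3


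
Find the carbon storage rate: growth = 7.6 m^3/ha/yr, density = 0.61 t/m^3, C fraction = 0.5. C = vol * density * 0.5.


C = 7.6 * 0.61 * 0.5 = 2.318 ≈ 2.32 t C/ha/yr

2.32 t C/ha/yr


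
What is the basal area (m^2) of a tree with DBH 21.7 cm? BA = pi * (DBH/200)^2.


D/200 = 21.7/200 = 0.1085 m
(D/200)^2 = 0.1085^2 = 0.01177225
BA = 3.141593 * 0.01177225 = 0.0369836 ≈ 0.0370 m^2

0.0370 m^2


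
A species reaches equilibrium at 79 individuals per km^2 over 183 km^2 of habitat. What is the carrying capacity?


K = 79 * 183 = 14457 individuals

14457 individuals


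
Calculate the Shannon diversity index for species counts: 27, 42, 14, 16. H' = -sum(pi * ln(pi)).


Total N = 27 + 42 + 14 + 16 = 99
Per-species terms:
  p = 27/99 = 0.272727; ln(p) = -1.299284; p*ln(p) = 0.272727 * (-1.299284) = -0.354350
  p = 42/99 = 0.424242; ln(p) = -0.857451; p*ln(p) = 0.424242 * (-0.857451) = -0.363767
  p = 14/99 = 0.141414; ln(p) = -1.956064; p*ln(p) = 0.141414 * (-1.956064) = -0.276615
  p = 16/99 = 0.161616; ln(p) = -1.822532; p*ln(p) = 0.161616 * (-1.822532) = -0.294550
sum(p*ln(p)) = (-0.354350) + (-0.363767) + (-0.276615) + (-0.294550) = -1.289282
H' = -(-1.289282) = 1.289282 ≈ 1.2893

1.2893


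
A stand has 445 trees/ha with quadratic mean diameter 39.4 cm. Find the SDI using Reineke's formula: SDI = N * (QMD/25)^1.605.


QMD/25 = 39.4/25 = 1.576
(1.576)^1.605 = exp(1.605 * ln(1.576)) = exp(1.605 * 0.454890) = exp(0.730098) = 2.07528
SDI = 445 * 2.07528 = 923.500 ≈ 924

924


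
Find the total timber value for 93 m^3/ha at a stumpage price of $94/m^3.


Value = 93 * 94 = $8742/ha

$8742/ha


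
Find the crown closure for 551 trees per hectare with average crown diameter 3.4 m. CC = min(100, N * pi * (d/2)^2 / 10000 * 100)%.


(d/2)^2 = (3.4/2)^2 = 1.7^2 = 2.89
Crown area = 3.141593 * 2.89 = 9.07920 m^2
N * area / 10000 * 100 = 551 * 9.07920 / 10000 * 100 = 50.0264
CC = min(100, 50.0264) = 50.0264 ≈ 50.0%

50.0%


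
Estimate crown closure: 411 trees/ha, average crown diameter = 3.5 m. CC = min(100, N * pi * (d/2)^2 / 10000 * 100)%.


(d/2)^2 = (3.5/2)^2 = 1.75^2 = 3.0625
Crown area = 3.141593 * 3.0625 = 9.62113 m^2
N * area / 10000 * 100 = 411 * 9.62113 / 10000 * 100 = 39.5428
CC = min(100, 39.5428) = 39.5428 ≈ 39.5%

39.5%


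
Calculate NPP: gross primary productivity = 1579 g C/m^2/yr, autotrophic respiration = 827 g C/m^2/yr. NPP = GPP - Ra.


NPP = GPP - Ra = 1579 - 827 = 752 g C/m^2/yr

752 g C/m^2/yr


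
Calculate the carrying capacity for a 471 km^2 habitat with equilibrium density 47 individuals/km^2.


K = 47 * 471 = 22137 individuals

22137 individuals


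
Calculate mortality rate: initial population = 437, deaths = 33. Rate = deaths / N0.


Mortality rate = 33 / 437 = 0.075515 ≈ 0.0755

0.0755


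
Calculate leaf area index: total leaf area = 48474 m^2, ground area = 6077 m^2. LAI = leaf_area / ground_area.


LAI = 48474 / 6077 = 7.9766 ≈ 7.98

7.98


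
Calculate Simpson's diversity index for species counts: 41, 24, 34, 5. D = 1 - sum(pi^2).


Total N = 41 + 24 + 34 + 5 = 104
Per-species terms:
  p = 41/104 = 0.394231; p^2 = 0.394231^2 = 0.155418
  p = 24/104 = 0.230769; p^2 = 0.230769^2 = 0.053254
  p = 34/104 = 0.326923; p^2 = 0.326923^2 = 0.106879
  p = 5/104 = 0.048077; p^2 = 0.048077^2 = 0.002311
sum(p^2) = 0.155418 + 0.053254 + 0.106879 + 0.002311 = 0.317862
D = 1 - 0.317862 = 0.682138 ≈ 0.6821

0.6821


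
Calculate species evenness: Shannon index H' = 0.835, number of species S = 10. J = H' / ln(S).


ln(10) = 2.30259
J = H' / ln(S) = 0.835 / 2.30259 = 0.362635 ≈ 0.3626

0.3626


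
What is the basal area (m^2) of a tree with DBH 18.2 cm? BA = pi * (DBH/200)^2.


D/200 = 18.2/200 = 0.091 m
(D/200)^2 = 0.091^2 = 0.008281
BA = 3.141593 * 0.008281 = 0.0260155 ≈ 0.0260 m^2

0.0260 m^2


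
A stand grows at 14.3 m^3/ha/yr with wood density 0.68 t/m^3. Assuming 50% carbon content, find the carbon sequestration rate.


C = 14.3 * 0.68 * 0.5 = 4.862 ≈ 4.86 t C/ha/yr

4.86 t C/ha/yr


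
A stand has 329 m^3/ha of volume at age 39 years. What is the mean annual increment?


MAI = 329 / 39 = 8.4359 ≈ 8.44 m^3/ha/yr

8.44 m^3/ha/yr


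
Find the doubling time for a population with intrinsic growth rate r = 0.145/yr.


td = ln(2) / 0.145 = 0.693147 / 0.145 = 4.78032 ≈ 4.8 years

4.8 years


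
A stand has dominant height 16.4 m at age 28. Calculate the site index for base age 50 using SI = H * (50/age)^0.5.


50/28 = 1.78571
(1.78571)^0.5 = 1.33630
SI = 16.4 * 1.33630 = 21.9153 ≈ 21.9 m

21.9 m


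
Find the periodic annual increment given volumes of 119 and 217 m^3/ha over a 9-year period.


PAI = (V2 - V1) / period = (217 - 119) / 9 = 98 / 9 = 10.8889 ≈ 10.89 m^3/ha/yr

10.89 m^3/ha/yr


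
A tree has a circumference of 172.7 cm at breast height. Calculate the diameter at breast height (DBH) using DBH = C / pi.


DBH = C / pi = 172.7 / 3.141593 = 54.9721 ≈ 54.97 cm

54.97 cm


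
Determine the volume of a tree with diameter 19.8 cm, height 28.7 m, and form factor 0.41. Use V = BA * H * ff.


(D/200)^2 = (19.8/200)^2 = 0.099^2 = 0.009801
BA = 3.141593 * 0.009801 = 0.0307908 m^2
V = 0.0307908 * 28.7 * 0.41 = 0.362315 ≈ 0.362 m^3

0.362 m^3


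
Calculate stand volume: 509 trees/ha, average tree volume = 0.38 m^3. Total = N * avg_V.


V_stand = 509 * 0.38 = 193.42 ≈ 193.4 m^3/ha

193.4 m^3/ha


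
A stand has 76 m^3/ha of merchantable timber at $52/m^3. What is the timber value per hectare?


Value = 76 * 52 = $3952/ha

$3952/ha


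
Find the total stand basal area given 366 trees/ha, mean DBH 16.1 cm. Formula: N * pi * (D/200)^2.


(D/200)^2 = (16.1/200)^2 = 0.0805^2 = 0.00648025
Individual BA = 3.141593 * 0.00648025 = 0.0203583 m^2
Stand BA = 366 * 0.0203583 = 7.45114 ≈ 7.45 m^2/ha

7.45 m^2/ha


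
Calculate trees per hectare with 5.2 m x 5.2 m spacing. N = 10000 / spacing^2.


N = 10000 / 5.2^2 = 10000 / 27.04 = 369.822 ≈ 370 trees/ha

370 trees/ha


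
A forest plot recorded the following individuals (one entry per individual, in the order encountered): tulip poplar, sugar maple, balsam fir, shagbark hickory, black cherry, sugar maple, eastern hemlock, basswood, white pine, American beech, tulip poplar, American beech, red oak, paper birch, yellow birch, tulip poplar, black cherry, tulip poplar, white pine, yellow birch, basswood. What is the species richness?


Total individuals logged = 21
Distinct species (count of individuals): tulip poplar (4), sugar maple (2), balsam fir (1), shagbark hickory (1), black cherry (2), eastern hemlock (1), basswood (2), white pine (2), American beech (2), red oak (1), paper birch (1), yellow birch (2)
Species richness = number of distinct species = 12

12


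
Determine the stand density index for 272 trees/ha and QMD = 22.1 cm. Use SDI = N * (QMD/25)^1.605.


QMD/25 = 22.1/25 = 0.884
(0.884)^1.605 = exp(1.605 * ln(0.884)) = exp(1.605 * (-0.123298)) = exp(-0.197893) = 0.820458
SDI = 272 * 0.820458 = 223.165 ≈ 223

223


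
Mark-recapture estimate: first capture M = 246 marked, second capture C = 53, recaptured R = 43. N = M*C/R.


N = M * C / R = 246 * 53 / 43 = 13038 / 43 = 303.21 ≈ 303

303 individuals


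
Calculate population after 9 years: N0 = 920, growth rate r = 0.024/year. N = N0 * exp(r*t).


r*t = 0.024 * 9 = 0.216
exp(0.216) = 1.24110
N = 920 * 1.24110 = 1141.81 ≈ 1142

1142


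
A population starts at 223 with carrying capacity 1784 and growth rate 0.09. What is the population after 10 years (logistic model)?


(K - N0)/N0 = (1784 - 223)/223 = 1561/223 = 7.00000
r*t = 0.09 * 10 = 0.9; exp(-0.9) = 0.406570
7.00000 * 0.406570 = 2.84599
1 + 2.84599 = 3.84599
N = 1784 / 3.84599 = 463.860 ≈ 464

464


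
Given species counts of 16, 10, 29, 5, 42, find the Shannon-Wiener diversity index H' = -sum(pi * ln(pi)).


Total N = 16 + 10 + 29 + 5 + 42 = 102
Per-species terms:
  p = 16/102 = 0.156863; ln(p) = -1.852382; p*ln(p) = 0.156863 * (-1.852382) = -0.290570
  p = 10/102 = 0.098039; ln(p) = -2.322390; p*ln(p) = 0.098039 * (-2.322390) = -0.227685
  p = 29/102 = 0.284314; ln(p) = -1.257676; p*ln(p) = 0.284314 * (-1.257676) = -0.357575
  p = 5/102 = 0.049020; ln(p) = -3.015527; p*ln(p) = 0.049020 * (-3.015527) = -0.147821
  p = 42/102 = 0.411765; ln(p) = -0.887302; p*ln(p) = 0.411765 * (-0.887302) = -0.365360
sum(p*ln(p)) = (-0.290570) + (-0.227685) + (-0.357575) + (-0.147821) + (-0.365360) = -1.389011
H' = -(-1.389011) = 1.389011 ≈ 1.3890

1.3890


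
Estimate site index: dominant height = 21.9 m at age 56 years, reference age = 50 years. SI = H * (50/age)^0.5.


50/56 = 0.892857
(0.892857)^0.5 = 0.944911
SI = 21.9 * 0.944911 = 20.6936 ≈ 20.7 m

20.7 m


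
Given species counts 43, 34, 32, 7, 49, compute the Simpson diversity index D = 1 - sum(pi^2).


Total N = 43 + 34 + 32 + 7 + 49 = 165
Per-species terms:
  p = 43/165 = 0.260606; p^2 = 0.260606^2 = 0.067915
  p = 34/165 = 0.206061; p^2 = 0.206061^2 = 0.042461
  p = 32/165 = 0.193939; p^2 = 0.193939^2 = 0.037612
  p = 7/165 = 0.042424; p^2 = 0.042424^2 = 0.001800
  p = 49/165 = 0.296970; p^2 = 0.296970^2 = 0.088191
sum(p^2) = 0.067915 + 0.042461 + 0.037612 + 0.001800 + 0.088191 = 0.237979
D = 1 - 0.237979 = 0.762021 ≈ 0.7620

0.7620


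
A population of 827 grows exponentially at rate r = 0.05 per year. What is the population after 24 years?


r*t = 0.05 * 24 = 1.2
exp(1.2) = 3.32012
N = 827 * 3.32012 = 2745.74 ≈ 2746

2746


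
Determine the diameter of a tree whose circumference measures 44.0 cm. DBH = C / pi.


DBH = C / pi = 44.0 / 3.141593 = 14.0056 ≈ 14.01 cm

14.01 cm


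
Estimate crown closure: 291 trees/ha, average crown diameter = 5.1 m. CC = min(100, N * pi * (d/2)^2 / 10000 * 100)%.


(d/2)^2 = (5.1/2)^2 = 2.55^2 = 6.5025
Crown area = 3.141593 * 6.5025 = 20.4282 m^2
N * area / 10000 * 100 = 291 * 20.4282 / 10000 * 100 = 59.4461
CC = min(100, 59.4461) = 59.4461 ≈ 59.4%

59.4%


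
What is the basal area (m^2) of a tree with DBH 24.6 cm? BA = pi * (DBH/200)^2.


D/200 = 24.6/200 = 0.123 m
(D/200)^2 = 0.123^2 = 0.015129
BA = 3.141593 * 0.015129 = 0.0475292 ≈ 0.0475 m^2

0.0475 m^2


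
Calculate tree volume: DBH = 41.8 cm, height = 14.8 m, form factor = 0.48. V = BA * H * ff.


(D/200)^2 = (41.8/200)^2 = 0.209^2 = 0.043681
BA = 3.141593 * 0.043681 = 0.137228 m^2
V = 0.137228 * 14.8 * 0.48 = 0.974868 ≈ 0.975 m^3

0.975 m^3


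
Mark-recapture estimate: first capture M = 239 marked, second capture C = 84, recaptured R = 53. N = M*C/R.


N = M * C / R = 239 * 84 / 53 = 20076 / 53 = 378.79 ≈ 379

379 individuals


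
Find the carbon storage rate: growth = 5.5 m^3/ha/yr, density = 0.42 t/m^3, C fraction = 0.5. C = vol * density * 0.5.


C = 5.5 * 0.42 * 0.5 = 1.155 ≈ 1.16 t C/ha/yr

1.16 t C/ha/yr


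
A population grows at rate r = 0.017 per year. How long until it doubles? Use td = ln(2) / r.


td = ln(2) / 0.017 = 0.693147 / 0.017 = 40.7734 ≈ 40.8 years

40.8 years


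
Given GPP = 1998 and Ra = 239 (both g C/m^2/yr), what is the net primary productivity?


NPP = GPP - Ra = 1998 - 239 = 1759 g C/m^2/yr

1759 g C/m^2/yr


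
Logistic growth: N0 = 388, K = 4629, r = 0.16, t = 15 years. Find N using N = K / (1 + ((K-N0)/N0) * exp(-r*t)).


(K - N0)/N0 = (4629 - 388)/388 = 4241/388 = 10.9304
r*t = 0.16 * 15 = 2.4; exp(-2.4) = 0.0907180
10.9304 * 0.0907180 = 0.991584
1 + 0.991584 = 1.99158
N = 4629 / 1.99158 = 2324.29 ≈ 2324

2324


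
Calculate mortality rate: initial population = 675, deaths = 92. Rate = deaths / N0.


Mortality rate = 92 / 675 = 0.136296 ≈ 0.1363

0.1363


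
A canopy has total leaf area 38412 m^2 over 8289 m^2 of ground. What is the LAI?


LAI = 38412 / 8289 = 4.6341 ≈ 4.63

4.63


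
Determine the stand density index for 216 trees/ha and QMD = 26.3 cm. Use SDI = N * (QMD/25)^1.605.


QMD/25 = 26.3/25 = 1.052
(1.052)^1.605 = exp(1.605 * ln(1.052)) = exp(1.605 * 0.0506931) = exp(0.0813624) = 1.08476
SDI = 216 * 1.08476 = 234.308 ≈ 234

234


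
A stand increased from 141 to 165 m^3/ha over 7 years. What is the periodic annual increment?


PAI = (V2 - V1) / period = (165 - 141) / 7 = 24 / 7 = 3.4286 ≈ 3.43 m^3/ha/yr

3.43 m^3/ha/yr


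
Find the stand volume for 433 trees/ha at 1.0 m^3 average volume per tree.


V_stand = 433 * 1.0 = 433.0 m^3/ha

433.0 m^3/ha


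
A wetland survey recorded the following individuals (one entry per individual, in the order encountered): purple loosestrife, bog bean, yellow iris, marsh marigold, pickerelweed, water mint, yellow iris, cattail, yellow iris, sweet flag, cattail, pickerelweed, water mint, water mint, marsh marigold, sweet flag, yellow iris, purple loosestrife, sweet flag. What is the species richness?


Total individuals logged = 19
Distinct species (count of individuals): purple loosestrife (2), bog bean (1), yellow iris (4), marsh marigold (2), pickerelweed (2), water mint (3), cattail (2), sweet flag (3)
Species richness = number of distinct species = 8

8


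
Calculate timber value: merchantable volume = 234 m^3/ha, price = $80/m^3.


Value = 234 * 80 = $18720/ha

$18720/ha


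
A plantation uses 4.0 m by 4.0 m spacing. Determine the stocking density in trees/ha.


N = 10000 / 4.0^2 = 10000 / 16 = 625.000 ≈ 625 trees/ha

625 trees/ha


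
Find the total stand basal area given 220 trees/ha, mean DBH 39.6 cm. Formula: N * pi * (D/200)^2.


(D/200)^2 = (39.6/200)^2 = 0.198^2 = 0.039204
Individual BA = 3.141593 * 0.039204 = 0.123163 m^2
Stand BA = 220 * 0.123163 = 27.0959 ≈ 27.10 m^2/ha

27.10 m^2/ha


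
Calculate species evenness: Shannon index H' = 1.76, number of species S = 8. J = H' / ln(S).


ln(8) = 2.07944
J = H' / ln(S) = 1.76 / 2.07944 = 0.846382 ≈ 0.8464

0.8464


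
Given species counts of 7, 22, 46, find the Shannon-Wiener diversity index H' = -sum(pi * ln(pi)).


Total N = 7 + 22 + 46 = 75
Per-species terms:
  p = 7/75 = 0.093333; ln(p) = -2.371582; p*ln(p) = 0.093333 * (-2.371582) = -0.221347
  p = 22/75 = 0.293333; ln(p) = -1.226447; p*ln(p) = 0.293333 * (-1.226447) = -0.359757
  p = 46/75 = 0.613333; ln(p) = -0.488847; p*ln(p) = 0.613333 * (-0.488847) = -0.299826
sum(p*ln(p)) = (-0.221347) + (-0.359757) + (-0.299826) = -0.880930
H' = -(-0.880930) = 0.880930 ≈ 0.8809

0.8809


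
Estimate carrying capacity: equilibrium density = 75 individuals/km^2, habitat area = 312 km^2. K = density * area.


K = 75 * 312 = 23400 individuals

23400 individuals


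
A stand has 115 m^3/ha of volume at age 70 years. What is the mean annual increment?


MAI = 115 / 70 = 1.6429 ≈ 1.64 m^3/ha/yr

1.64 m^3/ha/yr


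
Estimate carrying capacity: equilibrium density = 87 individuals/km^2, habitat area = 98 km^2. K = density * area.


K = 87 * 98 = 8526 individuals

8526 individuals


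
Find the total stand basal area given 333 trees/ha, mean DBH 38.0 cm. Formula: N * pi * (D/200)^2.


(D/200)^2 = (38.0/200)^2 = 0.19^2 = 0.0361
Individual BA = 3.141593 * 0.0361 = 0.113412 m^2
Stand BA = 333 * 0.113412 = 37.7662 ≈ 37.77 m^2/ha

37.77 m^2/ha


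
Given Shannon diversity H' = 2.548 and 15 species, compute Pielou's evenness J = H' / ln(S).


ln(15) = 2.70805
J = H' / ln(S) = 2.548 / 2.70805 = 0.940898 ≈ 0.9409

0.9409


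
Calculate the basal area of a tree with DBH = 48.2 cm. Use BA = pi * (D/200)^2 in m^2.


D/200 = 48.2/200 = 0.241 m
(D/200)^2 = 0.241^2 = 0.058081
BA = 3.141593 * 0.058081 = 0.182467 ≈ 0.1825 m^2

0.1825 m^2


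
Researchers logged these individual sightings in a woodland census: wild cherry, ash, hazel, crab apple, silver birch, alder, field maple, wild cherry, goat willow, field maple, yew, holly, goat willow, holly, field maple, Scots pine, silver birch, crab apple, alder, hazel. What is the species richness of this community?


Total individuals logged = 20
Distinct species (count of individuals): wild cherry (2), ash (1), hazel (2), crab apple (2), silver birch (2), alder (2), field maple (3), goat willow (2), yew (1), holly (2), Scots pine (1)
Species richness = number of distinct species = 11

11


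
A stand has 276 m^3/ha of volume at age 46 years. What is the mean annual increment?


MAI = 276 / 46 = 6.00 m^3/ha/yr

6.00 m^3/ha/yr


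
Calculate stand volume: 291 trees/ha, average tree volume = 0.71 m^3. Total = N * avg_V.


V_stand = 291 * 0.71 = 206.61 ≈ 206.6 m^3/ha

206.6 m^3/ha


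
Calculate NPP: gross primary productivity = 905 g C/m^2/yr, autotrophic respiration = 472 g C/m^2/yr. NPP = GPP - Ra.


NPP = GPP - Ra = 905 - 472 = 433 g C/m^2/yr

433 g C/m^2/yr


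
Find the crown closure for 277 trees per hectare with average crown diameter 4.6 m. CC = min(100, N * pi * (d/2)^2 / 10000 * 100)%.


(d/2)^2 = (4.6/2)^2 = 2.3^2 = 5.29
Crown area = 3.141593 * 5.29 = 16.6190 m^2
N * area / 10000 * 100 = 277 * 16.6190 / 10000 * 100 = 46.0346
CC = min(100, 46.0346) = 46.0346 ≈ 46.0%

46.0%


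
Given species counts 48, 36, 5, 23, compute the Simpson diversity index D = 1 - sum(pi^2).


Total N = 48 + 36 + 5 + 23 = 112
Per-species terms:
  p = 48/112 = 0.428571; p^2 = 0.428571^2 = 0.183673
  p = 36/112 = 0.321429; p^2 = 0.321429^2 = 0.103317
  p = 5/112 = 0.044643; p^2 = 0.044643^2 = 0.001993
  p = 23/112 = 0.205357; p^2 = 0.205357^2 = 0.042171
sum(p^2) = 0.183673 + 0.103317 + 0.001993 + 0.042171 = 0.331154
D = 1 - 0.331154 = 0.668846 ≈ 0.6688

0.6688


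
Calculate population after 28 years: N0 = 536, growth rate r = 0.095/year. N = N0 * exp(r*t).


r*t = 0.095 * 28 = 2.66
exp(2.66) = 14.2963
N = 536 * 14.2963 = 7662.82 ≈ 7663

7663


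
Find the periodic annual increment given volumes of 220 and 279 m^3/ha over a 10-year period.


PAI = (V2 - V1) / period = (279 - 220) / 10 = 59 / 10 = 5.90 m^3/ha/yr

5.90 m^3/ha/yr


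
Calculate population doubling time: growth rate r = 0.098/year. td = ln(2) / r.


td = ln(2) / 0.098 = 0.693147 / 0.098 = 7.07293 ≈ 7.1 years

7.1 years


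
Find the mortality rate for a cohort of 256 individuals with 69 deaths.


Mortality rate = 69 / 256 = 0.269531 ≈ 0.2695

0.2695


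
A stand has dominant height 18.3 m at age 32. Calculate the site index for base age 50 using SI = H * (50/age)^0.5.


50/32 = 1.56250
(1.56250)^0.5 = 1.25000
SI = 18.3 * 1.25000 = 22.8750 ≈ 22.9 m

22.9 m


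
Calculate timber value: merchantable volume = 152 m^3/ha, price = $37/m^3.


Value = 152 * 37 = $5624/ha

$5624/ha


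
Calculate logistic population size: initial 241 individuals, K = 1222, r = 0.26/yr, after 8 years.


(K - N0)/N0 = (1222 - 241)/241 = 981/241 = 4.07054
r*t = 0.26 * 8 = 2.08; exp(-2.08) = 0.124930
4.07054 * 0.124930 = 0.508533
1 + 0.508533 = 1.50853
N = 1222 / 1.50853 = 810.060 ≈ 810

810


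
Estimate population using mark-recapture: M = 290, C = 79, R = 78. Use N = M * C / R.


N = M * C / R = 290 * 79 / 78 = 22910 / 78 = 293.72 ≈ 294

294 individuals


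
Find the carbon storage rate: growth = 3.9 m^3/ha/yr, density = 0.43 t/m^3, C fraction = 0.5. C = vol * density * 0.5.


C = 3.9 * 0.43 * 0.5 = 0.8385 ≈ 0.84 t C/ha/yr

0.84 t C/ha/yr


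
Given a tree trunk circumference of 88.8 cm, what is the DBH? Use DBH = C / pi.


DBH = C / pi = 88.8 / 3.141593 = 28.2659 ≈ 28.27 cm

28.27 cm


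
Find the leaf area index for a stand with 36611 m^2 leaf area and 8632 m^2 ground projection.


LAI = 36611 / 8632 = 4.2413 ≈ 4.24

4.24


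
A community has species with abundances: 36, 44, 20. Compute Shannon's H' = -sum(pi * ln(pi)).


Total N = 36 + 44 + 20 = 100
Per-species terms:
  p = 36/100 = 0.360000; ln(p) = -1.021651; p*ln(p) = 0.360000 * (-1.021651) = -0.367794
  p = 44/100 = 0.440000; ln(p) = -0.820981; p*ln(p) = 0.440000 * (-0.820981) = -0.361232
  p = 20/100 = 0.200000; ln(p) = -1.609438; p*ln(p) = 0.200000 * (-1.609438) = -0.321888
sum(p*ln(p)) = (-0.367794) + (-0.361232) + (-0.321888) = -1.050914
H' = -(-1.050914) = 1.050914 ≈ 1.0509

1.0509


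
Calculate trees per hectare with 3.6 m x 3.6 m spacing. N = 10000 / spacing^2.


N = 10000 / 3.6^2 = 10000 / 12.96 = 771.605 ≈ 772 trees/ha

772 trees/ha


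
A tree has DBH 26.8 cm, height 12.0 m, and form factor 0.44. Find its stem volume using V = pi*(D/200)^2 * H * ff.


(D/200)^2 = (26.8/200)^2 = 0.134^2 = 0.017956
BA = 3.141593 * 0.017956 = 0.0564104 m^2
V = 0.0564104 * 12.0 * 0.44 = 0.297847 ≈ 0.298 m^3

0.298 m^3


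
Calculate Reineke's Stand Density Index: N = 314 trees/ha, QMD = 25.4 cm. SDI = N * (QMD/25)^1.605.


QMD/25 = 25.4/25 = 1.016
(1.016)^1.605 = exp(1.605 * ln(1.016)) = exp(1.605 * 0.0158733) = exp(0.0254766) = 1.02580
SDI = 314 * 1.02580 = 322.101 ≈ 322

322


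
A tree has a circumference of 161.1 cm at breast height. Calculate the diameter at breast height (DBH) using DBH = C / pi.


DBH = C / pi = 161.1 / 3.141593 = 51.2797 ≈ 51.28 cm

51.28 cm


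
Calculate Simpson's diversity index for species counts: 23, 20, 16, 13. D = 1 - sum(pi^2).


Total N = 23 + 20 + 16 + 13 = 72
Per-species terms:
  p = 23/72 = 0.319444; p^2 = 0.319444^2 = 0.102044
  p = 20/72 = 0.277778; p^2 = 0.277778^2 = 0.077161
  p = 16/72 = 0.222222; p^2 = 0.222222^2 = 0.049383
  p = 13/72 = 0.180556; p^2 = 0.180556^2 = 0.032600
sum(p^2) = 0.102044 + 0.077161 + 0.049383 + 0.032600 = 0.261188
D = 1 - 0.261188 = 0.738812 ≈ 0.7388

0.7388


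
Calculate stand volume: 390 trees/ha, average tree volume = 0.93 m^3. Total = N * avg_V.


V_stand = 390 * 0.93 = 362.7 m^3/ha

362.7 m^3/ha


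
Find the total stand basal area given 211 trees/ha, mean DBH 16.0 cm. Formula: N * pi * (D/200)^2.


(D/200)^2 = (16.0/200)^2 = 0.08^2 = 0.0064
Individual BA = 3.141593 * 0.0064 = 0.0201062 m^2
Stand BA = 211 * 0.0201062 = 4.24241 ≈ 4.24 m^2/ha

4.24 m^2/ha


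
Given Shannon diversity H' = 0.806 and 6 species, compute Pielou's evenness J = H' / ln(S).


ln(6) = 1.79176
J = H' / ln(S) = 0.806 / 1.79176 = 0.449837 ≈ 0.4498

0.4498


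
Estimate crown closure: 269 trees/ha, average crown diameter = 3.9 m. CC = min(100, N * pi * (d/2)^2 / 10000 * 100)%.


(d/2)^2 = (3.9/2)^2 = 1.95^2 = 3.8025
Crown area = 3.141593 * 3.8025 = 11.9459 m^2
N * area / 10000 * 100 = 269 * 11.9459 / 10000 * 100 = 32.1345
CC = min(100, 32.1345) = 32.1345 ≈ 32.1%

32.1%


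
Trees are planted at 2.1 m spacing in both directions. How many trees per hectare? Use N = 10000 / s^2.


N = 10000 / 2.1^2 = 10000 / 4.41 = 2267.57 ≈ 2268 trees/ha

2268 trees/ha
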